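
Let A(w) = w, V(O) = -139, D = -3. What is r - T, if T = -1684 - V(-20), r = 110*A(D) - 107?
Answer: 1108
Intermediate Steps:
r = -437 (r = 110*(-3) - 107 = -330 - 107 = -437)
T = -1545 (T = -1684 - 1*(-139) = -1684 + 139 = -1545)
r - T = -437 - 1*(-1545) = -437 + 1545 = 1108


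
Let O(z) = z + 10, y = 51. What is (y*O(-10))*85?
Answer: 0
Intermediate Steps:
O(z) = 10 + z
(y*O(-10))*85 = (51*(10 - 10))*85 = (51*0)*85 = 0*85 = 0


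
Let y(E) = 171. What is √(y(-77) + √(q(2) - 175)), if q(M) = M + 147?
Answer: √(171 + I*√26) ≈ 13.078 + 0.1949*I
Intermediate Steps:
q(M) = 147 + M
√(y(-77) + √(q(2) - 175)) = √(171 + √((147 + 2) - 175)) = √(171 + √(149 - 175)) = √(171 + √(-26)) = √(171 + I*√26)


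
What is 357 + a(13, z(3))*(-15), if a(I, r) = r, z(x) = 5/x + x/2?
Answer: 619/2 ≈ 309.50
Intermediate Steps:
z(x) = x/2 + 5/x (z(x) = 5/x + x*(1/2) = 5/x + x/2 = x/2 + 5/x)
357 + a(13, z(3))*(-15) = 357 + ((1/2)*3 + 5/3)*(-15) = 357 + (3/2 + 5*(1/3))*(-15) = 357 + (3/2 + 5/3)*(-15) = 357 + (19/6)*(-15) = 357 - 95/2 = 619/2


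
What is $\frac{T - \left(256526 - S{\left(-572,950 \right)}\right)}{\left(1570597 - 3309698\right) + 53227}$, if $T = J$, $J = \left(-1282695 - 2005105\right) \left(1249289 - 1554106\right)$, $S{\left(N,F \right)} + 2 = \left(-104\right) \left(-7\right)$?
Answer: $- \frac{167029512800}{280979} \approx -5.9446 \cdot 10^{5}$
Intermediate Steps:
$S{\left(N,F \right)} = 726$ ($S{\left(N,F \right)} = -2 - -728 = -2 + 728 = 726$)
$J = 1002177332600$ ($J = \left(-3287800\right) \left(-304817\right) = 1002177332600$)
$T = 1002177332600$
$\frac{T - \left(256526 - S{\left(-572,950 \right)}\right)}{\left(1570597 - 3309698\right) + 53227} = \frac{1002177332600 - \left(256526 - 726\right)}{\left(1570597 - 3309698\right) + 53227} = \frac{1002177332600 - \left(256526 - 726\right)}{-1739101 + 53227} = \frac{1002177332600 - 255800}{-1685874} = \left(1002177332600 - 255800\right) \left(- \frac{1}{1685874}\right) = 1002177076800 \left(- \frac{1}{1685874}\right) = - \frac{167029512800}{280979}$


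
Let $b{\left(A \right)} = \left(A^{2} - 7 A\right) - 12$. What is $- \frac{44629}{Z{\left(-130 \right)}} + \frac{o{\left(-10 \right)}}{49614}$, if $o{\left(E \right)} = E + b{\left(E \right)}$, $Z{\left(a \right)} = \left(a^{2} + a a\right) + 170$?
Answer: $- \frac{1104597823}{842693790} \approx -1.3108$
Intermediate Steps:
$b{\left(A \right)} = -12 + A^{2} - 7 A$
$Z{\left(a \right)} = 170 + 2 a^{2}$ ($Z{\left(a \right)} = \left(a^{2} + a^{2}\right) + 170 = 2 a^{2} + 170 = 170 + 2 a^{2}$)
$o{\left(E \right)} = -12 + E^{2} - 6 E$ ($o{\left(E \right)} = E - \left(12 - E^{2} + 7 E\right) = -12 + E^{2} - 6 E$)
$- \frac{44629}{Z{\left(-130 \right)}} + \frac{o{\left(-10 \right)}}{49614} = - \frac{44629}{170 + 2 \left(-130\right)^{2}} + \frac{-12 + \left(-10\right)^{2} - -60}{49614} = - \frac{44629}{170 + 2 \cdot 16900} + \left(-12 + 100 + 60\right) \frac{1}{49614} = - \frac{44629}{170 + 33800} + 148 \cdot \frac{1}{49614} = - \frac{44629}{33970} + \frac{74}{24807} = - \frac{1104597823}{842693790}$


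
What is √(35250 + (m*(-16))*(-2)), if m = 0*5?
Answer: 5*√1410 ≈ 187.75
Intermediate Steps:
m = 0
√(35250 + (m*(-16))*(-2)) = √(35250 + (0*(-16))*(-2)) = √(35250 + 0*(-2)) = √(35250 + 0) = √35250 = 5*√1410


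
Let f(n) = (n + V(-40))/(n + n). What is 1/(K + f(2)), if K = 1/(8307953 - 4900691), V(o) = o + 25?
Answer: -6814524/22147201 ≈ -0.30769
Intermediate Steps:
V(o) = 25 + o
f(n) = (-15 + n)/(2*n) (f(n) = (n + (25 - 40))/(n + n) = (n - 15)/((2*n)) = (-15 + n)*(1/(2*n)) = (-15 + n)/(2*n))
K = 1/3407262 ≈ 2.9349e-7
1/(K + f(2)) = 1/(1/3407262 + (1/2)*(-15 + 2)/2) = 1/(1/3407262 + (1/2)*(1/2)*(-13)) = 1/(1/3407262 - 13/4) = 1/(-22147201/6814524) = -6814524/22147201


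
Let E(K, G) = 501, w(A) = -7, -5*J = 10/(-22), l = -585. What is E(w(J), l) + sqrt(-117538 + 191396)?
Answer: 501 + sqrt(73858) ≈ 772.77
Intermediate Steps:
J = 1/11 (J = -2/(-22) = -2*(-1)/22 = -1/5*(-5/11) = 1/11 ≈ 0.090909)
E(w(J), l) + sqrt(-117538 + 191396) = 501 + sqrt(-117538 + 191396) = 501 + sqrt(73858)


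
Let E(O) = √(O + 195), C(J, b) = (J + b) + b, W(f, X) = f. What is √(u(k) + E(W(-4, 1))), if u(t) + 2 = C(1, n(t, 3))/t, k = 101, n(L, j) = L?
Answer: √(101 + 10201*√191)/101 ≈ 3.7189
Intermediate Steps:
C(J, b) = J + 2*b
E(O) = √(195 + O)
u(t) = -2 + (1 + 2*t)/t
√(u(k) + E(W(-4, 1))) = √(1/101 + √(195 - 4)) = √(1/101 + √191)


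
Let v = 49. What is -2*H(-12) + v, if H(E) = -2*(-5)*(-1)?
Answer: 69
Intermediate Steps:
H(E) = -10 (H(E) = 10*(-1) = -10)
-2*H(-12) + v = -2*(-10) + 49 = 20 + 49 = 69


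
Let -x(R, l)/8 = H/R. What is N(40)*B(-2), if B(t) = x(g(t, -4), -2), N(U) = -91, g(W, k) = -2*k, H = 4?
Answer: 364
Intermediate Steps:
x(R, l) = -32/R
B(t) = -4 (B(t) = -32/((-2*(-4))) = -32/8 = -32*⅛ = -4)
N(40)*B(-2) = -91*(-4) = 364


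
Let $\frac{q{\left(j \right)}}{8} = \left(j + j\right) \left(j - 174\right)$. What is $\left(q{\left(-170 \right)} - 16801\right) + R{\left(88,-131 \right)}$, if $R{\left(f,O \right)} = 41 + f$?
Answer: $919008$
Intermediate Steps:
$q{\left(j \right)} = 16 j \left(-174 + j\right)$ ($q{\left(j \right)} = 8 \left(j + j\right) \left(j - 174\right) = 8 \cdot 2 j \left(-174 + j\right) = 16 j \left(-174 + j\right)$)
$\left(q{\left(-170 \right)} - 16801\right) + R{\left(88,-131 \right)} = \left(16 \left(-170\right) \left(-174 - 170\right) - 16801\right) + \left(41 + 88\right) = \left(16 \left(-170\right) \left(-344\right) - 16801\right) + 129 = \left(935680 - 16801\right) + 129 = 918879 + 129 = 919008$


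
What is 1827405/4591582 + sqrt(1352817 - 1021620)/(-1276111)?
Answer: 1827405/4591582 - sqrt(331197)/1276111 ≈ 0.39754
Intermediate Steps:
1827405/4591582 + sqrt(1352817 - 1021620)/(-1276111) = 1827405*(1/4591582) + sqrt(331197)*(-1/1276111) = 1827405/4591582 - sqrt(331197)/1276111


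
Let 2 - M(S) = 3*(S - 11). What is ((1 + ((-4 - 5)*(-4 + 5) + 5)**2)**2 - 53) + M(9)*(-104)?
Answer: -596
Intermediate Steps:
M(S) = 35 - 3*S (M(S) = 2 - 3*(S - 11) = 2 - 3*(-11 + S) = 2 - (-33 + 3*S) = 2 + (33 - 3*S) = 35 - 3*S)
((1 + ((-4 - 5)*(-4 + 5) + 5)**2)**2 - 53) + M(9)*(-104) = ((1 + ((-4 - 5)*(-4 + 5) + 5)**2)**2 - 53) + (35 - 3*9)*(-104) = ((1 + (-9*1 + 5)**2)**2 - 53) + (35 - 27)*(-104) = ((1 + (-9 + 5)**2)**2 - 53) + 8*(-104) = ((1 + (-4)**2)**2 - 53) - 832 = ((1 + 16)**2 - 53) - 832 = (17**2 - 53) - 832 = (289 - 53) - 832 = 236 - 832 = -596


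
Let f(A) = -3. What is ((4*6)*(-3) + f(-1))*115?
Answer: -8625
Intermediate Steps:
((4*6)*(-3) + f(-1))*115 = ((4*6)*(-3) - 3)*115 = (24*(-3) - 3)*115 = (-72 - 3)*115 = -75*115 = -8625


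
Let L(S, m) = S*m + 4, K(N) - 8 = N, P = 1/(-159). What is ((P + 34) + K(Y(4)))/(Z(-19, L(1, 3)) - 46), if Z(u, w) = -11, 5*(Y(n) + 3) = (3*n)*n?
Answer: -38632/45315 ≈ -0.85252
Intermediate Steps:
P = -1/159 ≈ -0.0062893
Y(n) = -3 + 3*n**2/5 (Y(n) = -3 + ((3*n)*n)/5 = -3 + (3*n**2)/5 = -3 + 3*n**2/5)
K(N) = 8 + N
L(S, m) = 4 + S*m
((P + 34) + K(Y(4)))/(Z(-19, L(1, 3)) - 46) = ((-1/159 + 34) + (8 + (-3 + (3/5)*4**2)))/(-11 - 46) = (5405/159 + (8 + (-3 + (3/5)*16)))/(-57) = (5405/159 + (8 + (-3 + 48/5)))*(-1/57) = (5405/159 + (8 + 33/5))*(-1/57) = (5405/159 + 73/5)*(-1/57) = (38632/795)*(-1/57) = -38632/45315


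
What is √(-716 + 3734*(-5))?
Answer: 3*I*√2154 ≈ 139.23*I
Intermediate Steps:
√(-716 + 3734*(-5)) = √(-716 - 18670) = √(-19386) = 3*I*√2154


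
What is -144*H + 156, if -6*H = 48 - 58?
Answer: -84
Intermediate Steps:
H = 5/3 (H = -(48 - 58)/6 = -⅙*(-10) = 5/3 ≈ 1.6667)
-144*H + 156 = -144*5/3 + 156 = -240 + 156 = -84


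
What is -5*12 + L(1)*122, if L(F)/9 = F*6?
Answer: 6528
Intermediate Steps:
L(F) = 54*F (L(F) = 9*(F*6) = 9*(6*F) = 54*F)
-5*12 + L(1)*122 = -5*12 + (54*1)*122 = -60 + 54*122 = -60 + 6588 = 6528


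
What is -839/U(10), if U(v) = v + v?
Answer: -839/20 ≈ -41.950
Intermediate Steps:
U(v) = 2*v
-839/U(10) = -839/(2*10) = -839/20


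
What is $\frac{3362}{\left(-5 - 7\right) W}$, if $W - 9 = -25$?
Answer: $\frac{1681}{96} \approx 17.51$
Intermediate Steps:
$W = -16$ ($W = 9 - 25 = -16$)
$\frac{3362}{\left(-5 - 7\right) W} = \frac{3362}{\left(-5 - 7\right) \left(-16\right)} = \frac{3362}{\left(-12\right) \left(-16\right)} = \frac{3362}{192} = 3362 \cdot \frac{1}{192} = \frac{1681}{96}$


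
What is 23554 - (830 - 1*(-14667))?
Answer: 8057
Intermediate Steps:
23554 - (830 - 1*(-14667)) = 23554 - (830 + 14667) = 23554 - 1*15497 = 23554 - 15497 = 8057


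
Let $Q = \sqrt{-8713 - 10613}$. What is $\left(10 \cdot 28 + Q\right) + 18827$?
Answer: $19107 + i \sqrt{19326} \approx 19107.0 + 139.02 i$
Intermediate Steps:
$Q = i \sqrt{19326}$ ($Q = \sqrt{-19326} = i \sqrt{19326} \approx 139.02 i$)
$\left(10 \cdot 28 + Q\right) + 18827 = \left(10 \cdot 28 + i \sqrt{19326}\right) + 18827 = \left(280 + i \sqrt{19326}\right) + 18827 = 19107 + i \sqrt{19326}$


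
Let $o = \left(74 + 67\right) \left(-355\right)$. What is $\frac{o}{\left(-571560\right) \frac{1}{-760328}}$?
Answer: $- \frac{317151817}{4763} \approx -66587.0$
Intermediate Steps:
$o = -50055$ ($o = 141 \left(-355\right) = -50055$)
$\frac{o}{\left(-571560\right) \frac{1}{-760328}} = - \frac{50055}{\left(-571560\right) \frac{1}{-760328}} = - \frac{50055}{\left(-571560\right) \left(- \frac{1}{760328}\right)} = - \frac{50055}{\frac{71445}{95041}} = \left(-50055\right) \frac{95041}{71445} = - \frac{317151817}{4763}$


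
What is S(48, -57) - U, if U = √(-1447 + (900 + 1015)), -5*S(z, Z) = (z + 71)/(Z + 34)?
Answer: 119/115 - 6*√13 ≈ -20.599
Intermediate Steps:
S(z, Z) = -(71 + z)/(5*(34 + Z)) (S(z, Z) = -(z + 71)/(5*(Z + 34)) = -(71 + z)/(5*(34 + Z)))
U = 6*√13 (U = √(-1447 + 1915) = √468 = 6*√13 ≈ 21.633)
S(48, -57) - U = (-71 - 1*48)/(5*(34 - 57)) - 6*√13 = (⅕)*(-71 - 48)/(-23) - 6*√13 = (⅕)*(-1/23)*(-119) - 6*√13 = 119/115 - 6*√13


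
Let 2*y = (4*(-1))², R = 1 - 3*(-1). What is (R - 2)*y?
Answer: 16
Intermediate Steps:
R = 4 (R = 1 + 3 = 4)
y = 8 (y = (4*(-1))²/2 = (½)*(-4)² = (½)*16 = 8)
(R - 2)*y = (4 - 2)*8 = 2*8 = 16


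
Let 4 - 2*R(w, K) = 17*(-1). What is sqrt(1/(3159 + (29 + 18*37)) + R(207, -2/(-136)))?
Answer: sqrt(38990918)/1927 ≈ 3.2404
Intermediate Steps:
R(w, K) = 21/2 (R(w, K) = 2 - 17*(-1)/2 = 2 - 1/2*(-17) = 2 + 17/2 = 21/2)
sqrt(1/(3159 + (29 + 18*37)) + R(207, -2/(-136))) = sqrt(1/(3159 + (29 + 18*37)) + 21/2) = sqrt(1/(3159 + (29 + 666)) + 21/2) = sqrt(1/(3159 + 695) + 21/2) = sqrt(1/3854 + 21/2) = sqrt(20234/1927) = sqrt(38990918)/1927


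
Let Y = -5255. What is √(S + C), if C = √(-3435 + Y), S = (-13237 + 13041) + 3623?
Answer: √(3427 + I*√8690) ≈ 58.546 + 0.7961*I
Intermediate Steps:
S = 3427 (S = -196 + 3623 = 3427)
C = I*√8690 (C = √(-3435 - 5255) = √(-8690) = I*√8690 ≈ 93.22*I)
√(S + C) = √(3427 + I*√8690)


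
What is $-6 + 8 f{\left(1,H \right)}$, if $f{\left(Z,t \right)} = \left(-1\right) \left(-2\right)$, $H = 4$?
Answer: $10$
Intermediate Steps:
$f{\left(Z,t \right)} = 2$
$-6 + 8 f{\left(1,H \right)} = -6 + 8 \cdot 2 = -6 + 16 = 10$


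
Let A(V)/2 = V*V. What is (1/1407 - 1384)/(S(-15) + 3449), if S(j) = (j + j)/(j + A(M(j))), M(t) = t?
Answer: -56471323/140726733 ≈ -0.40128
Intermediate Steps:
A(V) = 2*V² (A(V) = 2*(V*V) = 2*V²)
S(j) = 2*j/(j + 2*j²) (S(j) = (j + j)/(j + 2*j²) = (2*j)/(j + 2*j²) = 2*j/(j + 2*j²))
(1/1407 - 1384)/(S(-15) + 3449) = (1/1407 - 1384)/(2/(1 + 2*(-15)) + 3449) = (1/1407 - 1384)/(2/(1 - 30) + 3449) = -1947287/(1407*(2/(-29) + 3449)) = -1947287/(1407*(2*(-1/29) + 3449)) = -1947287/(1407*(-2/29 + 3449)) = -1947287/(1407*100019/29) = -1947287/1407*29/100019 = -56471323/140726733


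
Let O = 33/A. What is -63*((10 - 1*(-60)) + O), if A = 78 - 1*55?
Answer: -103509/23 ≈ -4500.4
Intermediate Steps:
A = 23 (A = 78 - 55 = 23)
O = 33/23 ≈ 1.4348
-63*((10 - 1*(-60)) + O) = -63*((10 - 1*(-60)) + 33/23) = -63*((10 + 60) + 33/23) = -63*(70 + 33/23) = -63*1643/23 = -103509/23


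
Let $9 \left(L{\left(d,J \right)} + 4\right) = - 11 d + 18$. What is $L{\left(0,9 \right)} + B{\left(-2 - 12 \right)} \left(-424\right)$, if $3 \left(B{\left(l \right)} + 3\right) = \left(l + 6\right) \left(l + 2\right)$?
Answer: $-12298$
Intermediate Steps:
$B{\left(l \right)} = -3 + \frac{\left(2 + l\right) \left(6 + l\right)}{3}$ ($B{\left(l \right)} = -3 + \frac{\left(l + 6\right) \left(l + 2\right)}{3} = -3 + \frac{\left(6 + l\right) \left(2 + l\right)}{3} = -3 + \frac{\left(2 + l\right) \left(6 + l\right)}{3}$)
$L{\left(d,J \right)} = -2 - \frac{11 d}{9}$ ($L{\left(d,J \right)} = -4 + \frac{- 11 d + 18}{9} = -4 + \frac{18 - 11 d}{9} = -4 - \left(-2 + \frac{11 d}{9}\right) = -2 - \frac{11 d}{9}$)
$L{\left(0,9 \right)} + B{\left(-2 - 12 \right)} \left(-424\right) = \left(-2 - 0\right) + \left(1 + \frac{\left(-2 - 12\right)^{2}}{3} + \frac{8 \left(-2 - 12\right)}{3}\right) \left(-424\right) = \left(-2 + 0\right) + \left(1 + \frac{\left(-2 - 12\right)^{2}}{3} + \frac{8 \left(-2 - 12\right)}{3}\right) \left(-424\right) = -2 + \left(1 + \frac{\left(-14\right)^{2}}{3} + \frac{8}{3} \left(-14\right)\right) \left(-424\right) = -2 + \left(1 + \frac{1}{3} \cdot 196 - \frac{112}{3}\right) \left(-424\right) = -2 + \left(1 + \frac{196}{3} - \frac{112}{3}\right) \left(-424\right) = -2 + 29 \left(-424\right) = -2 - 12296 = -12298$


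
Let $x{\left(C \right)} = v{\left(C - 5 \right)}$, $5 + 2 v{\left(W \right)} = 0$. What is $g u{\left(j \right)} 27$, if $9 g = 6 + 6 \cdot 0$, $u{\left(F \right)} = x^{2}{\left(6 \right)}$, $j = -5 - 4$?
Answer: $\frac{225}{2} \approx 112.5$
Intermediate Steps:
$v{\left(W \right)} = - \frac{5}{2}$ ($v{\left(W \right)} = - \frac{5}{2} + \frac{1}{2} \cdot 0 = - \frac{5}{2} + 0 = - \frac{5}{2}$)
$x{\left(C \right)} = - \frac{5}{2}$
$j = -9$ ($j = -5 - 4 = -9$)
$u{\left(F \right)} = \frac{25}{4}$ ($u{\left(F \right)} = \left(- \frac{5}{2}\right)^{2} = \frac{25}{4}$)
$g = \frac{2}{3}$ ($g = \frac{6 + 6 \cdot 0}{9} = \frac{6 + 0}{9} = \frac{1}{9} \cdot 6 = \frac{2}{3} \approx 0.66667$)
$g u{\left(j \right)} 27 = \frac{2}{3} \cdot \frac{25}{4} \cdot 27 = \frac{25}{6} \cdot 27 = \frac{225}{2}$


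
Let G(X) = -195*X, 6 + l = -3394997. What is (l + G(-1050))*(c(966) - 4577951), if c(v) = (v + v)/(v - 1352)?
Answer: 2818733710723777/193 ≈ 1.4605e+13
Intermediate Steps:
l = -3395003 (l = -6 - 3394997 = -3395003)
c(v) = 2*v/(-1352 + v) (c(v) = (2*v)/(-1352 + v) = 2*v/(-1352 + v))
(l + G(-1050))*(c(966) - 4577951) = (-3395003 - 195*(-1050))*(2*966/(-1352 + 966) - 4577951) = (-3395003 + 204750)*(2*966/(-386) - 4577951) = -3190253*(2*966*(-1/386) - 4577951) = -3190253*(-966/193 - 4577951) = -3190253*(-883545509/193) = 2818733710723777/193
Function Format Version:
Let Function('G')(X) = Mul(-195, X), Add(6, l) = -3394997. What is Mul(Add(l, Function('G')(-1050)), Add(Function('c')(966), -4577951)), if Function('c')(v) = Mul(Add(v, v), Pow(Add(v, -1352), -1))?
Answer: Rational(2818733710723777, 193) ≈ 1.4605e+13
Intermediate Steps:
l = -3395003 (l = Add(-6, -3394997) = -3395003)
Function('c')(v) = Mul(2, v, Pow(Add(-1352, v), -1)) (Function('c')(v) = Mul(Mul(2, v), Pow(Add(-1352, v), -1)) = Mul(2, v, Pow(Add(-1352, v), -1)))
Mul(Add(l, Function('G')(-1050)), Add(Function('c')(966), -4577951)) = Mul(Add(-3395003, Mul(-195, -1050)), Add(Mul(2, 966, Pow(Add(-1352, 966), -1)), -4577951)) = Mul(Add(-3395003, 204750), Add(Mul(2, 966, Pow(-386, -1)), -4577951)) = Mul(-3190253, Add(Mul(2, 966, Rational(-1, 386)), -4577951)) = Mul(-3190253, Add(Rational(-966, 193), -4577951)) = Mul(-3190253, Rational(-883545509, 193)) = Rational(2818733710723777, 193)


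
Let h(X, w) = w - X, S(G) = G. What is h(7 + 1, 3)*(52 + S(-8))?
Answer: -220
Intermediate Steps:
h(7 + 1, 3)*(52 + S(-8)) = (3 - (7 + 1))*(52 - 8) = (3 - 1*8)*44 = (3 - 8)*44 = -5*44 = -220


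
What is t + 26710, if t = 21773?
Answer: 48483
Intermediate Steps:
t + 26710 = 21773 + 26710 = 48483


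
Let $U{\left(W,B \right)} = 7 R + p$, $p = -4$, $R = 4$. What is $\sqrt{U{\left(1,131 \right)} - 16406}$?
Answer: $i \sqrt{16382} \approx 127.99 i$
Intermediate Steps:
$U{\left(W,B \right)} = 24$ ($U{\left(W,B \right)} = 7 \cdot 4 - 4 = 28 - 4 = 24$)
$\sqrt{U{\left(1,131 \right)} - 16406} = \sqrt{24 - 16406} = \sqrt{-16382} = i \sqrt{16382}$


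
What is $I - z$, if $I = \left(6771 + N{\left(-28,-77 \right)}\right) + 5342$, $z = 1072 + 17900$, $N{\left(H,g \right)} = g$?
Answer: $-6936$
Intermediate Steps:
$z = 18972$
$I = 12036$ ($I = \left(6771 - 77\right) + 5342 = 6694 + 5342 = 12036$)
$I - z = 12036 - 18972 = -6936$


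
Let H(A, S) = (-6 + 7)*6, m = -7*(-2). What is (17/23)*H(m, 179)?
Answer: 102/23 ≈ 4.4348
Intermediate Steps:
m = 14
H(A, S) = 6 (H(A, S) = 1*6 = 6)
(17/23)*H(m, 179) = (17/23)*6 = 102/23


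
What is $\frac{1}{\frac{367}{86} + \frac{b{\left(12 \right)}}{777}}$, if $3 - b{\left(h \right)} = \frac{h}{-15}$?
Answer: $\frac{334110}{1427429} \approx 0.23406$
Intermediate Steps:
$b{\left(h \right)} = 3 + \frac{h}{15}$ ($b{\left(h \right)} = 3 - \frac{h}{-15} = 3 - h \left(- \frac{1}{15}\right) = 3 - - \frac{h}{15} = 3 + \frac{h}{15}$)
$\frac{1}{\frac{367}{86} + \frac{b{\left(12 \right)}}{777}} = \frac{1}{\frac{367}{86} + \frac{3 + \frac{1}{15} \cdot 12}{777}} = \frac{1}{367 \cdot \frac{1}{86} + \left(3 + \frac{4}{5}\right) \frac{1}{777}} = \frac{1}{\frac{367}{86} + \frac{19}{5} \cdot \frac{1}{777}} = \frac{1}{\frac{367}{86} + \frac{19}{3885}} = \frac{1}{\frac{1427429}{334110}} = \frac{334110}{1427429}$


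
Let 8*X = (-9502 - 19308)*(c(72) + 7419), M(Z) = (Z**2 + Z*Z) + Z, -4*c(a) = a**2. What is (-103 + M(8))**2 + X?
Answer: -88197459/4 ≈ -2.2049e+7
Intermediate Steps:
c(a) = -a**2/4
M(Z) = Z + 2*Z**2 (M(Z) = (Z**2 + Z**2) + Z = 2*Z**2 + Z = Z + 2*Z**2)
X = -88201815/4 (X = ((-9502 - 19308)*(-1/4*72**2 + 7419))/8 = (-28810*(-1/4*5184 + 7419))/8 = (-28810*(-1296 + 7419))/8 = (-28810*6123)/8 = (1/8)*(-176403630) = -88201815/4 ≈ -2.2050e+7)
(-103 + M(8))**2 + X = (-103 + 8*(1 + 2*8))**2 - 88201815/4 = (-103 + 8*(1 + 16))**2 - 88201815/4 = (-103 + 8*17)**2 - 88201815/4 = (-103 + 136)**2 - 88201815/4 = 33**2 - 88201815/4 = 1089 - 88201815/4 = -88197459/4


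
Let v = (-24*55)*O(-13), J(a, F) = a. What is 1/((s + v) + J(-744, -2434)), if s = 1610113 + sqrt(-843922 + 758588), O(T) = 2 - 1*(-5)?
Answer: 1600129/2560412901975 - I*sqrt(85334)/2560412901975 ≈ 6.2495e-7 - 1.1409e-10*I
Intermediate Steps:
O(T) = 7 (O(T) = 2 + 5 = 7)
s = 1610113 + I*sqrt(85334) (s = 1610113 + sqrt(-85334) = 1610113 + I*sqrt(85334) ≈ 1.6101e+6 + 292.12*I)
v = -9240 (v = -24*55*7 = -1320*7 = -9240)
1/((s + v) + J(-744, -2434)) = 1/(((1610113 + I*sqrt(85334)) - 9240) - 744) = 1/((1600873 + I*sqrt(85334)) - 744) = 1/(1600129 + I*sqrt(85334))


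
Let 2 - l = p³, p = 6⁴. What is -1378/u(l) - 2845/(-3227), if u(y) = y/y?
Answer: -4443961/3227 ≈ -1377.1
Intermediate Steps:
p = 1296
l = -2176782334 (l = 2 - 1*1296³ = 2 - 1*2176782336 = 2 - 2176782336 = -2176782334)
u(y) = 1
-1378/u(l) - 2845/(-3227) = -1378/1 - 2845/(-3227) = -1378*1 - 2845*(-1/3227) = -1378 + 2845/3227 = -4443961/3227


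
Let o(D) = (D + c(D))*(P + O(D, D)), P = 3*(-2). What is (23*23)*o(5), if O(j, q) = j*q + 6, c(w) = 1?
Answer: 79350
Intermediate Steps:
O(j, q) = 6 + j*q
P = -6
o(D) = D²*(1 + D) (o(D) = (D + 1)*(-6 + (6 + D*D)) = (1 + D)*(-6 + (6 + D²)) = (1 + D)*D² = D²*(1 + D))
(23*23)*o(5) = (23*23)*(5²*(1 + 5)) = 529*(25*6) = 529*150 = 79350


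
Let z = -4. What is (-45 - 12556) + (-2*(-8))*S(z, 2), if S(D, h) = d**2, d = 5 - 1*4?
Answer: -12585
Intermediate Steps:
d = 1 (d = 5 - 4 = 1)
S(D, h) = 1 (S(D, h) = 1**2 = 1)
(-45 - 12556) + (-2*(-8))*S(z, 2) = (-45 - 12556) - 2*(-8)*1 = -12601 + 16*1 = -12601 + 16 = -12585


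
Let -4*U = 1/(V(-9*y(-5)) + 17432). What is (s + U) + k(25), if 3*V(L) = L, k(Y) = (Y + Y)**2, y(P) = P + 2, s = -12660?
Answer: -708802241/69764 ≈ -10160.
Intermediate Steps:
y(P) = 2 + P
k(Y) = 4*Y**2 (k(Y) = (2*Y)**2 = 4*Y**2)
V(L) = L/3
U = -1/69764 (U = -1/(4*((-9*(2 - 5))/3 + 17432)) = -1/(4*((-9*(-3))/3 + 17432)) = -1/(4*((1/3)*27 + 17432)) = -1/(4*(9 + 17432)) = -1/4/17441 = -1/4*1/17441 = -1/69764 ≈ -1.4334e-5)
(s + U) + k(25) = (-12660 - 1/69764) + 4*25**2 = -883212241/69764 + 4*625 = -883212241/69764 + 2500 = -708802241/69764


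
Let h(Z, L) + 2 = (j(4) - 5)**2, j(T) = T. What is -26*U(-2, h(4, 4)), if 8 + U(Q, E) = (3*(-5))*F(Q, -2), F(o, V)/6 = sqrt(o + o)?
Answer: 208 + 4680*I ≈ 208.0 + 4680.0*I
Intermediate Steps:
F(o, V) = 6*sqrt(2)*sqrt(o) (F(o, V) = 6*sqrt(o + o) = 6*sqrt(2*o) = 6*(sqrt(2)*sqrt(o)) = 6*sqrt(2)*sqrt(o))
h(Z, L) = -1 (h(Z, L) = -2 + (4 - 5)**2 = -2 + (-1)**2 = -2 + 1 = -1)
U(Q, E) = -8 - 90*sqrt(2)*sqrt(Q) (U(Q, E) = -8 + (3*(-5))*(6*sqrt(2)*sqrt(Q)) = -8 - 90*sqrt(2)*sqrt(Q))
-26*U(-2, h(4, 4)) = -26*(-8 - 90*sqrt(2)*sqrt(-2)) = -26*(-8 - 90*sqrt(2)*I*sqrt(2)) = -26*(-8 - 180*I) = 208 + 4680*I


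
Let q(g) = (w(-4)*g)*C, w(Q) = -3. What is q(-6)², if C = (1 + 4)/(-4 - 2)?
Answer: 225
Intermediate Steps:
C = -⅚ (C = 5/(-6) = 5*(-⅙) = -⅚ ≈ -0.83333)
q(g) = 5*g/2 (q(g) = -3*g*(-⅚) = 5*g/2)
q(-6)² = ((5/2)*(-6))² = (-15)² = 225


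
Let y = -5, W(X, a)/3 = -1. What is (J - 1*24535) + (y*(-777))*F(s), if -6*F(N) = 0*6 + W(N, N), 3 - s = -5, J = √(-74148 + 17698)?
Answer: -45185/2 + 5*I*√2258 ≈ -22593.0 + 237.59*I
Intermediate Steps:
J = 5*I*√2258 (J = √(-56450) = 5*I*√2258 ≈ 237.59*I)
W(X, a) = -3 (W(X, a) = 3*(-1) = -3)
s = 8 (s = 3 - 1*(-5) = 3 + 5 = 8)
F(N) = ½ (F(N) = -(0*6 - 3)/6 = -(0 - 3)/6 = -⅙*(-3) = ½)
(J - 1*24535) + (y*(-777))*F(s) = (5*I*√2258 - 1*24535) - 5*(-777)*(½) = (5*I*√2258 - 24535) + 3885*(½) = (-24535 + 5*I*√2258) + 3885/2 = -45185/2 + 5*I*√2258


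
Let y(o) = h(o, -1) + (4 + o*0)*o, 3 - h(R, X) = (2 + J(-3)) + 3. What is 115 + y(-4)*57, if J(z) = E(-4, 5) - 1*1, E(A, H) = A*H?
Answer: 286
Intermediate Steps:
J(z) = -21 (J(z) = -4*5 - 1*1 = -20 - 1 = -21)
h(R, X) = 19 (h(R, X) = 3 - ((2 - 21) + 3) = 3 - (-19 + 3) = 3 - 1*(-16) = 3 + 16 = 19)
y(o) = 19 + 4*o (y(o) = 19 + (4 + o*0)*o = 19 + (4 + 0)*o = 19 + 4*o)
115 + y(-4)*57 = 115 + (19 + 4*(-4))*57 = 115 + (19 - 16)*57 = 115 + 3*57 = 115 + 171 = 286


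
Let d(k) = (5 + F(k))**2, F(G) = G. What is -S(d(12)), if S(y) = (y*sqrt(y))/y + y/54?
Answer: -1207/54 ≈ -22.352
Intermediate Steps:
d(k) = (5 + k)**2
S(y) = sqrt(y) + y/54 (S(y) = y**(3/2)/y + y*(1/54) = sqrt(y) + y/54)
-S(d(12)) = -(sqrt((5 + 12)**2) + (5 + 12)**2/54) = -(sqrt(17**2) + (1/54)*17**2) = -(sqrt(289) + (1/54)*289) = -(17 + 289/54) = -1*1207/54 = -1207/54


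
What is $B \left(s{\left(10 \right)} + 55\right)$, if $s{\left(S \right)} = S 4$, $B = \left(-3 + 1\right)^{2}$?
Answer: $380$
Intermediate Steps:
$B = 4$ ($B = \left(-2\right)^{2} = 4$)
$s{\left(S \right)} = 4 S$
$B \left(s{\left(10 \right)} + 55\right) = 4 \left(4 \cdot 10 + 55\right) = 4 \left(40 + 55\right) = 4 \cdot 95 = 380$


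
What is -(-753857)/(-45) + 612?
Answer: -726317/45 ≈ -16140.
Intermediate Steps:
-(-753857)/(-45) + 612 = -(-753857)*(-1)/45 + 612 = -563*1339/45 + 612 = -753857/45 + 612 = -726317/45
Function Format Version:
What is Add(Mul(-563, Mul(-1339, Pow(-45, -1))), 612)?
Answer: Rational(-726317, 45) ≈ -16140.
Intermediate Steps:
Add(Mul(-563, Mul(-1339, Pow(-45, -1))), 612) = Add(Mul(-563, Mul(-1339, Rational(-1, 45))), 612) = Add(Mul(-563, Rational(1339, 45)), 612) = Add(Rational(-753857, 45), 612) = Rational(-726317, 45)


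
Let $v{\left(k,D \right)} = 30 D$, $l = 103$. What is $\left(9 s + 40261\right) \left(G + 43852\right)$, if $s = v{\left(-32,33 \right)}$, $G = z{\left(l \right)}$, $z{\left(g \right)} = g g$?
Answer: $2677901831$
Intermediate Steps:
$z{\left(g \right)} = g^{2}$
$G = 10609$ ($G = 103^{2} = 10609$)
$s = 990$ ($s = 30 \cdot 33 = 990$)
$\left(9 s + 40261\right) \left(G + 43852\right) = \left(9 \cdot 990 + 40261\right) \left(10609 + 43852\right) = \left(8910 + 40261\right) 54461 = 49171 \cdot 54461 = 2677901831$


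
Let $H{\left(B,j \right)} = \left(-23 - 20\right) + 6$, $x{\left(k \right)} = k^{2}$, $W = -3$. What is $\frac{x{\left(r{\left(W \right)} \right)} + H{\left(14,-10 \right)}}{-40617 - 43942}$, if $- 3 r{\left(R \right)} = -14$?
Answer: $\frac{137}{761031} \approx 0.00018002$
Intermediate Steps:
$r{\left(R \right)} = \frac{14}{3}$ ($r{\left(R \right)} = \left(- \frac{1}{3}\right) \left(-14\right) = \frac{14}{3}$)
$H{\left(B,j \right)} = -37$ ($H{\left(B,j \right)} = -43 + 6 = -37$)
$\frac{x{\left(r{\left(W \right)} \right)} + H{\left(14,-10 \right)}}{-40617 - 43942} = \frac{\left(\frac{14}{3}\right)^{2} - 37}{-40617 - 43942} = \frac{\frac{196}{9} - 37}{-84559} = \left(- \frac{137}{9}\right) \left(- \frac{1}{84559}\right) = \frac{137}{761031}$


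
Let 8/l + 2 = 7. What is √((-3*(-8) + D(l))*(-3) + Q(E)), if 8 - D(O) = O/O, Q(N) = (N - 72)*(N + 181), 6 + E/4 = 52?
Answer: √40787 ≈ 201.96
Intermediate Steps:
E = 184 (E = -24 + 4*52 = -24 + 208 = 184)
l = 8/5 (l = 8/(-2 + 7) = 8/5 ≈ 1.6000)
Q(N) = (-72 + N)*(181 + N)
D(O) = 7 (D(O) = 8 - O/O = 8 - 1*1 = 8 - 1 = 7)
√((-3*(-8) + D(l))*(-3) + Q(E)) = √((-3*(-8) + 7)*(-3) + (-13032 + 184² + 109*184)) = √((24 + 7)*(-3) + (-13032 + 33856 + 20056)) = √(31*(-3) + 40880) = √(-93 + 40880) = √40787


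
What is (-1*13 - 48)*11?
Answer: -671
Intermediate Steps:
(-1*13 - 48)*11 = (-13 - 48)*11 = -61*11 = -671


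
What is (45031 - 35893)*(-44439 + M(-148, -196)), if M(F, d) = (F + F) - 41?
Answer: -409163088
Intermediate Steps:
M(F, d) = -41 + 2*F (M(F, d) = 2*F - 41 = -41 + 2*F)
(45031 - 35893)*(-44439 + M(-148, -196)) = (45031 - 35893)*(-44439 + (-41 + 2*(-148))) = 9138*(-44439 + (-41 - 296)) = 9138*(-44439 - 337) = 9138*(-44776) = -409163088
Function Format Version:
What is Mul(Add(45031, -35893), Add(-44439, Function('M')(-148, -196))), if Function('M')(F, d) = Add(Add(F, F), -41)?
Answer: -409163088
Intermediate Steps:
Function('M')(F, d) = Add(-41, Mul(2, F)) (Function('M')(F, d) = Add(Mul(2, F), -41) = Add(-41, Mul(2, F)))
Mul(Add(45031, -35893), Add(-44439, Function('M')(-148, -196))) = Mul(Add(45031, -35893), Add(-44439, Add(-41, Mul(2, -148)))) = Mul(9138, Add(-44439, Add(-41, -296))) = Mul(9138, Add(-44439, -337)) = Mul(9138, -44776) = -409163088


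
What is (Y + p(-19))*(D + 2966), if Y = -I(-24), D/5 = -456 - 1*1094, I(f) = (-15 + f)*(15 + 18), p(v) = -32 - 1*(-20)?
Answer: -6099600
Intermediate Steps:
p(v) = -12 (p(v) = -32 + 20 = -12)
I(f) = -495 + 33*f (I(f) = (-15 + f)*33 = -495 + 33*f)
D = -7750 (D = 5*(-456 - 1*1094) = 5*(-456 - 1094) = 5*(-1550) = -7750)
Y = 1287 (Y = -(-495 + 33*(-24)) = -(-495 - 792) = -1*(-1287) = 1287)
(Y + p(-19))*(D + 2966) = (1287 - 12)*(-7750 + 2966) = 1275*(-4784) = -6099600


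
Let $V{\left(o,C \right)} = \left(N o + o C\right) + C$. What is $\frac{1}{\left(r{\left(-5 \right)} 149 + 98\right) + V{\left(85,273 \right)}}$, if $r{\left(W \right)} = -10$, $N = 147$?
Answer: $\frac{1}{34581} \approx 2.8918 \cdot 10^{-5}$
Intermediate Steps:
$V{\left(o,C \right)} = C + 147 o + C o$ ($V{\left(o,C \right)} = \left(147 o + o C\right) + C = \left(147 o + C o\right) + C = C + 147 o + C o$)
$\frac{1}{\left(r{\left(-5 \right)} 149 + 98\right) + V{\left(85,273 \right)}} = \frac{1}{\left(\left(-10\right) 149 + 98\right) + \left(273 + 147 \cdot 85 + 273 \cdot 85\right)} = \frac{1}{\left(-1490 + 98\right) + \left(273 + 12495 + 23205\right)} = \frac{1}{-1392 + 35973} = \frac{1}{34581}$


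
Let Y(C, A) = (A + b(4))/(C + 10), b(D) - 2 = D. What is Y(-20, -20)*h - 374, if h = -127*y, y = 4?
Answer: -5426/5 ≈ -1085.2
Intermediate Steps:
b(D) = 2 + D
h = -508 (h = -127*4 = -508)
Y(C, A) = (6 + A)/(10 + C) (Y(C, A) = (A + (2 + 4))/(C + 10) = (A + 6)/(10 + C) = (6 + A)/(10 + C))
Y(-20, -20)*h - 374 = ((6 - 20)/(10 - 20))*(-508) - 374 = (-14/(-10))*(-508) - 374 = -⅒*(-14)*(-508) - 374 = (7/5)*(-508) - 374 = -3556/5 - 374 = -5426/5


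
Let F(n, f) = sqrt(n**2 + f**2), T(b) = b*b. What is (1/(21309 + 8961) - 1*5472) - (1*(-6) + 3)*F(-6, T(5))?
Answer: -165637439/30270 + 3*sqrt(661) ≈ -5394.9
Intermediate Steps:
T(b) = b**2
F(n, f) = sqrt(f**2 + n**2)
(1/(21309 + 8961) - 1*5472) - (1*(-6) + 3)*F(-6, T(5)) = (1/(21309 + 8961) - 1*5472) - (1*(-6) + 3)*sqrt((5**2)**2 + (-6)**2) = (1/30270 - 5472) - (-6 + 3)*sqrt(25**2 + 36) = (1/30270 - 5472) - (-3)*sqrt(625 + 36) = -165637439/30270 - (-3)*sqrt(661) = -165637439/30270 + 3*sqrt(661)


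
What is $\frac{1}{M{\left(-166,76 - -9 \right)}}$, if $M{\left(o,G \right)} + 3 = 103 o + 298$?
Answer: $- \frac{1}{16803} \approx -5.9513 \cdot 10^{-5}$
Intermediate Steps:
$M{\left(o,G \right)} = 295 + 103 o$ ($M{\left(o,G \right)} = -3 + \left(103 o + 298\right) = -3 + \left(298 + 103 o\right) = 295 + 103 o$)
$\frac{1}{M{\left(-166,76 - -9 \right)}} = \frac{1}{295 + 103 \left(-166\right)} = \frac{1}{295 - 17098} = \frac{1}{-16803} = - \frac{1}{16803}$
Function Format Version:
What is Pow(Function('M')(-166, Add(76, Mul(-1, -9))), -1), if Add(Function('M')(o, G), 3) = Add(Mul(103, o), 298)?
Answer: Rational(-1, 16803) ≈ -5.9513e-5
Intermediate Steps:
Function('M')(o, G) = Add(295, Mul(103, o)) (Function('M')(o, G) = Add(-3, Add(Mul(103, o), 298)) = Add(-3, Add(298, Mul(103, o))) = Add(295, Mul(103, o)))
Pow(Function('M')(-166, Add(76, Mul(-1, -9))), -1) = Pow(Add(295, Mul(103, -166)), -1) = Pow(Add(295, -17098), -1) = Pow(-16803, -1) = Rational(-1, 16803)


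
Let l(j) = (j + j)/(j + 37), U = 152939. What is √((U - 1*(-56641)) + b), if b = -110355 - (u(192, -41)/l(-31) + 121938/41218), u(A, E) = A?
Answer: 4*√2531667825661755/638879 ≈ 315.02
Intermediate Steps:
l(j) = 2*j/(37 + j) (l(j) = (2*j)/(37 + j) = 2*j/(37 + j))
b = -70493511300/638879 (b = -110355 - (192/((2*(-31)/(37 - 31))) + 121938/41218) = -110355 - (192/((2*(-31)/6)) + 121938*(1/41218)) = -110355 - (192/((2*(-31)*(⅙))) + 60969/20609) = -110355 - (192/(-31/3) + 60969/20609) = -110355 - (192*(-3/31) + 60969/20609) = -110355 - (-576/31 + 60969/20609) = -110355 - 1*(-9980745/638879) = -110355 + 9980745/638879 = -70493511300/638879 ≈ -1.1034e+5)
√((U - 1*(-56641)) + b) = √((152939 - 1*(-56641)) - 70493511300/638879) = √((152939 + 56641) - 70493511300/638879) = √(209580 - 70493511300/638879) = √(63402749520/638879) = 4*√2531667825661755/638879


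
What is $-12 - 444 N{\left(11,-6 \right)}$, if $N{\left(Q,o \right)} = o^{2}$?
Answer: $-15996$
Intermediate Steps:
$-12 - 444 N{\left(11,-6 \right)} = -12 - 444 \left(-6\right)^{2} = -12 - 15984 = -15996$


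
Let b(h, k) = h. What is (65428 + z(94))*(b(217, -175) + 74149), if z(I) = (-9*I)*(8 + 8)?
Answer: 3859000472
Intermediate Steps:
z(I) = -144*I (z(I) = -9*I*16 = -144*I)
(65428 + z(94))*(b(217, -175) + 74149) = (65428 - 144*94)*(217 + 74149) = (65428 - 13536)*74366 = 51892*74366 = 3859000472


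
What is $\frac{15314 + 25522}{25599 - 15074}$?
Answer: $\frac{40836}{10525} \approx 3.8799$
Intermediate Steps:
$\frac{15314 + 25522}{25599 - 15074} = \frac{40836}{10525}$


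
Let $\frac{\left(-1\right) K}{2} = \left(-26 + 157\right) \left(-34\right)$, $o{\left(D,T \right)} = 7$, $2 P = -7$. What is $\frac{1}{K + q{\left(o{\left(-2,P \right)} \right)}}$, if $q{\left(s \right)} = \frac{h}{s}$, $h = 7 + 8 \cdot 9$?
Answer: $\frac{7}{62435} \approx 0.00011212$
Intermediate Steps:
$h = 79$ ($h = 7 + 72 = 79$)
$P = - \frac{7}{2}$ ($P = \frac{1}{2} \left(-7\right) = - \frac{7}{2} \approx -3.5$)
$q{\left(s \right)} = \frac{79}{s}$
$K = 8908$ ($K = - 2 \left(-26 + 157\right) \left(-34\right) = - 2 \cdot 131 \left(-34\right) = \left(-2\right) \left(-4454\right) = 8908$)
$\frac{1}{K + q{\left(o{\left(-2,P \right)} \right)}} = \frac{1}{8908 + \frac{79}{7}} = \frac{1}{\frac{62435}{7}} = \frac{7}{62435}$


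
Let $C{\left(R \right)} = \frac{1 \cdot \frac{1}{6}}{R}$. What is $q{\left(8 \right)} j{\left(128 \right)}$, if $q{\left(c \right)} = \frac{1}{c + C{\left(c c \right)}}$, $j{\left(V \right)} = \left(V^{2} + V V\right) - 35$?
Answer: $\frac{12569472}{3073} \approx 4090.3$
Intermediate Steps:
$C{\left(R \right)} = \frac{1}{6 R}$ ($C{\left(R \right)} = \frac{1 \cdot \frac{1}{6}}{R} = \frac{1}{6 R}$)
$j{\left(V \right)} = -35 + 2 V^{2}$ ($j{\left(V \right)} = \left(V^{2} + V^{2}\right) - 35 = 2 V^{2} - 35 = -35 + 2 V^{2}$)
$q{\left(c \right)} = \frac{1}{c + \frac{1}{6 c^{2}}}$ ($q{\left(c \right)} = \frac{1}{c + \frac{1}{6 c c}} = \frac{1}{c + \frac{1}{6 c^{2}}}$)
$q{\left(8 \right)} j{\left(128 \right)} = \frac{6 \cdot 8^{2}}{1 + 6 \cdot 8^{3}} \left(-35 + 2 \cdot 128^{2}\right) = 6 \cdot 64 \frac{1}{1 + 6 \cdot 512} \left(-35 + 2 \cdot 16384\right) = 6 \cdot 64 \frac{1}{1 + 3072} \left(-35 + 32768\right) = 6 \cdot 64 \cdot \frac{1}{3073} \cdot 32733 = \frac{384}{3073} \cdot 32733 = \frac{12569472}{3073}$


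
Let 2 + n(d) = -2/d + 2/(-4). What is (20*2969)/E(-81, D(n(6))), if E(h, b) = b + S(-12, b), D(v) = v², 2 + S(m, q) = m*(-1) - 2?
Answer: 2137680/577 ≈ 3704.8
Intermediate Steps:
n(d) = -5/2 - 2/d (n(d) = -2 + (-2/d + 2/(-4)) = -2 + (-2/d + 2*(-¼)) = -2 + (-2/d - ½) = -2 + (-½ - 2/d) = -5/2 - 2/d)
S(m, q) = -4 - m (S(m, q) = -2 + (m*(-1) - 2) = -2 + (-m - 2) = -2 + (-2 - m) = -4 - m)
E(h, b) = 8 + b (E(h, b) = b + (-4 - 1*(-12)) = b + (-4 + 12) = b + 8 = 8 + b)
(20*2969)/E(-81, D(n(6))) = (20*2969)/(8 + (-5/2 - 2/6)²) = 59380/(8 + (-5/2 - 2*⅙)²) = 59380/(8 + (-5/2 - ⅓)²) = 59380/(8 + (-17/6)²) = 59380/(8 + 289/36) = 59380/(577/36) = 59380*(36/577) = 2137680/577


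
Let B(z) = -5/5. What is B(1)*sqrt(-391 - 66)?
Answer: -I*sqrt(457) ≈ -21.378*I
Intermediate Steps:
B(z) = -1 (B(z) = -5*1/5 = -1)
B(1)*sqrt(-391 - 66) = -sqrt(-391 - 66) = -sqrt(-457) = -I*sqrt(457)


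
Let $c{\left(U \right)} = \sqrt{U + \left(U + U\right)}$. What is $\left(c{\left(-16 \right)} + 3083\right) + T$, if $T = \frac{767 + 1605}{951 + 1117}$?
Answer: $\frac{1594504}{517} + 4 i \sqrt{3} \approx 3084.1 + 6.9282 i$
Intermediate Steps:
$T = \frac{593}{517}$ ($T = \frac{2372}{2068} = 2372 \cdot \frac{1}{2068} = \frac{593}{517} \approx 1.147$)
$c{\left(U \right)} = \sqrt{3} \sqrt{U}$ ($c{\left(U \right)} = \sqrt{U + 2 U} = \sqrt{3 U} = \sqrt{3} \sqrt{U}$)
$\left(c{\left(-16 \right)} + 3083\right) + T = \left(\sqrt{3} \sqrt{-16} + 3083\right) + \frac{593}{517} = \left(\sqrt{3} \cdot 4 i + 3083\right) + \frac{593}{517} = \left(4 i \sqrt{3} + 3083\right) + \frac{593}{517} = \left(3083 + 4 i \sqrt{3}\right) + \frac{593}{517} = \frac{1594504}{517} + 4 i \sqrt{3}$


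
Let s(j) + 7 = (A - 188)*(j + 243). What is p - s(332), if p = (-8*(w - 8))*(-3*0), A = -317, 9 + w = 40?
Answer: 290382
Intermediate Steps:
w = 31 (w = -9 + 40 = 31)
p = 0 (p = (-8*(31 - 8))*(-3*0) = -8*23*0 = -184*0 = 0)
s(j) = -122722 - 505*j (s(j) = -7 + (-317 - 188)*(j + 243) = -7 - 505*(243 + j) = -7 + (-122715 - 505*j) = -122722 - 505*j)
p - s(332) = 0 - (-122722 - 505*332) = 0 - (-122722 - 167660) = 0 - 1*(-290382) = 0 + 290382 = 290382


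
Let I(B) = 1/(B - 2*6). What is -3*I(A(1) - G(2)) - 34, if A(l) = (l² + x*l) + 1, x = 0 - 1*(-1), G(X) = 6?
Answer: -169/5 ≈ -33.800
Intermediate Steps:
x = 1 (x = 0 + 1 = 1)
A(l) = 1 + l + l² (A(l) = (l² + 1*l) + 1 = (l² + l) + 1 = (l + l²) + 1 = 1 + l + l²)
I(B) = 1/(-12 + B) (I(B) = 1/(B - 12) = 1/(-12 + B))
-3*I(A(1) - G(2)) - 34 = -3/(-12 + ((1 + 1 + 1²) - 1*6)) - 34 = -3/(-12 + ((1 + 1 + 1) - 6)) - 34 = -3/(-12 + (3 - 6)) - 34 = -3/(-12 - 3) - 34 = -3/(-15) - 34 = -3*(-1/15) - 34 = ⅕ - 34 = -169/5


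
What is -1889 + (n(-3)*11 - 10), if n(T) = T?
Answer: -1932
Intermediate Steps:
-1889 + (n(-3)*11 - 10) = -1889 + (-3*11 - 10) = -1889 + (-33 - 10) = -1889 - 43 = -1932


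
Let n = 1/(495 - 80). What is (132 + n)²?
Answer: 3000957961/172225 ≈ 17425.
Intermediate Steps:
n = 1/415 ≈ 0.0024096
(132 + n)² = (132 + 1/415)² = (54781/415)² = 3000957961/172225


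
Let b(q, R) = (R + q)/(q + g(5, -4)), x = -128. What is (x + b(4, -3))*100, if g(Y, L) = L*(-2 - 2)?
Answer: -12795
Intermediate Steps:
g(Y, L) = -4*L (g(Y, L) = L*(-4) = -4*L)
b(q, R) = (R + q)/(16 + q) (b(q, R) = (R + q)/(q - 4*(-4)) = (R + q)/(q + 16) = (R + q)/(16 + q))
(x + b(4, -3))*100 = (-128 + (-3 + 4)/(16 + 4))*100 = (-128 + 1/20)*100 = -2559/20*100 = -12795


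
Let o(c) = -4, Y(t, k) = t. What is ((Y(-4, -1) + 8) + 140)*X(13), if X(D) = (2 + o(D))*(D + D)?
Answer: -7488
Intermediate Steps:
X(D) = -4*D (X(D) = (2 - 4)*(D + D) = -4*D)
((Y(-4, -1) + 8) + 140)*X(13) = ((-4 + 8) + 140)*(-4*13) = (4 + 140)*(-52) = 144*(-52) = -7488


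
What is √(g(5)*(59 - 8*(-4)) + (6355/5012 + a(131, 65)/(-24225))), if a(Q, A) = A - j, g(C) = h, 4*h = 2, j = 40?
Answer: √275770941538449/2428314 ≈ 6.8386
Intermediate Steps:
h = ½ (h = (¼)*2 = ½ ≈ 0.50000)
g(C) = ½
a(Q, A) = -40 + A (a(Q, A) = A - 1*40 = A - 40 = -40 + A)
√(g(5)*(59 - 8*(-4)) + (6355/5012 + a(131, 65)/(-24225))) = √((59 - 8*(-4))/2 + (6355/5012 + (-40 + 65)/(-24225))) = √((59 + 32)/2 + (6355*(1/5012) + 25*(-1/24225))) = √((½)*91 + (6355/5012 - 1/969)) = √(91/2 + 6152983/4856628) = √(227129557/4856628) = √275770941538449/2428314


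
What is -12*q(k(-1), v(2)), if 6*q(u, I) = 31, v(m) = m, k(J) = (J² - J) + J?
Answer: -62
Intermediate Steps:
k(J) = J²
q(u, I) = 31/6 (q(u, I) = (⅙)*31 = 31/6)
-12*q(k(-1), v(2)) = -12*31/6 = -62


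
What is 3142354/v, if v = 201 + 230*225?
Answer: 3142354/51951 ≈ 60.487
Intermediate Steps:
v = 51951 (v = 201 + 51750 = 51951)
3142354/v = 3142354/51951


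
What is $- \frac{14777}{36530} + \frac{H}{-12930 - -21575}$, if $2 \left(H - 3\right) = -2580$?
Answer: $- \frac{537727}{971698} \approx -0.55339$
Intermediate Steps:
$H = -1287$ ($H = 3 + \frac{1}{2} \left(-2580\right) = 3 - 1290 = -1287$)
$- \frac{14777}{36530} + \frac{H}{-12930 - -21575} = - \frac{14777}{36530} - \frac{1287}{-12930 - -21575} = \left(-14777\right) \frac{1}{36530} - \frac{1287}{-12930 + 21575} = - \frac{14777}{36530} - \frac{1287}{8645} = - \frac{14777}{36530} - \frac{99}{665} = - \frac{537727}{971698}$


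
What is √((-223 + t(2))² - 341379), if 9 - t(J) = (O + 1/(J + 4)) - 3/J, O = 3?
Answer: I*√2653802/3 ≈ 543.02*I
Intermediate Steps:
t(J) = 6 - 1/(4 + J) + 3/J (t(J) = 9 - ((3 + 1/(J + 4)) - 3/J) = 9 - ((3 + 1/(4 + J)) - 3/J) = 9 - (3 + 1/(4 + J) - 3/J) = 9 + (-3 - 1/(4 + J) + 3/J) = 6 - 1/(4 + J) + 3/J)
√((-223 + t(2))² - 341379) = √((-223 + 2*(6 + 3*2² + 13*2)/(2*(4 + 2)))² - 341379) = √((-223 + 2*(½)*(6 + 3*4 + 26)/6)² - 341379) = √((-223 + 2*(½)*(⅙)*(6 + 12 + 26))² - 341379) = √((-223 + 2*(½)*(⅙)*44)² - 341379) = √((-223 + 22/3)² - 341379) = √((-647/3)² - 341379) = √(418609/9 - 341379) = √(-2653802/9) = I*√2653802/3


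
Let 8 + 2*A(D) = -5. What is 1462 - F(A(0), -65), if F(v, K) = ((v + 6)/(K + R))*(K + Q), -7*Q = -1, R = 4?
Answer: 624501/427 ≈ 1462.5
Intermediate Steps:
A(D) = -13/2 (A(D) = -4 + (1/2)*(-5) = -4 - 5/2 = -13/2)
Q = 1/7 (Q = -1/7*(-1) = 1/7 ≈ 0.14286)
F(v, K) = (6 + v)*(1/7 + K)/(4 + K) (F(v, K) = ((v + 6)/(K + 4))*(K + 1/7) = ((6 + v)/(4 + K))*(1/7 + K) = (6 + v)*(1/7 + K)/(4 + K))
1462 - F(A(0), -65) = 1462 - (6 - 13/2 + 42*(-65) + 7*(-65)*(-13/2))/(7*(4 - 65)) = 1462 - (6 - 13/2 - 2730 + 5915/2)/(7*(-61)) = 1462 - (-1)*227/(7*61) = 1462 - 1*(-227/427) = 1462 + 227/427 = 624501/427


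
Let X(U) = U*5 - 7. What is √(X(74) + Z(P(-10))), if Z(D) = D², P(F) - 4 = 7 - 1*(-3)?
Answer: √559 ≈ 23.643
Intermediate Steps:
P(F) = 14 (P(F) = 4 + (7 - 1*(-3)) = 4 + (7 + 3) = 4 + 10 = 14)
X(U) = -7 + 5*U (X(U) = 5*U - 7 = -7 + 5*U)
√(X(74) + Z(P(-10))) = √((-7 + 5*74) + 14²) = √((-7 + 370) + 196) = √(363 + 196) = √559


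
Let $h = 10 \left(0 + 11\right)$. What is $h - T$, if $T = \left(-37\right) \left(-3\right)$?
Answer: $-1$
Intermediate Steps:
$h = 110$ ($h = 10 \cdot 11 = 110$)
$T = 111$
$h - T = 110 - 111 = -1$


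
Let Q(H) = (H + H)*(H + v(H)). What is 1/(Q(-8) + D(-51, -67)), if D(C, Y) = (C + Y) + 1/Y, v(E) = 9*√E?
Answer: 14941/248372931 + 143648*I*√2/82790977 ≈ 6.0156e-5 + 0.0024538*I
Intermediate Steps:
Q(H) = 2*H*(H + 9*√H) (Q(H) = (H + H)*(H + 9*√H) = (2*H)*(H + 9*√H) = 2*H*(H + 9*√H))
D(C, Y) = C + Y + 1/Y
1/(Q(-8) + D(-51, -67)) = 1/(2*(-8)*(-8 + 9*√(-8)) + (-51 - 67 + 1/(-67))) = 1/(2*(-8)*(-8 + 9*(2*I*√2)) + (-51 - 67 - 1/67)) = 1/(2*(-8)*(-8 + 18*I*√2) - 7907/67) = 1/((128 - 288*I*√2) - 7907/67) = 1/(669/67 - 288*I*√2)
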